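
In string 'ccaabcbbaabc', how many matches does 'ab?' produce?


Pattern 'ab?' matches 'a' optionally followed by 'b'.
String: 'ccaabcbbaabc'
Scanning left to right for 'a' then checking next char:
  Match 1: 'a' (a not followed by b)
  Match 2: 'ab' (a followed by b)
  Match 3: 'a' (a not followed by b)
  Match 4: 'ab' (a followed by b)
Total matches: 4

4


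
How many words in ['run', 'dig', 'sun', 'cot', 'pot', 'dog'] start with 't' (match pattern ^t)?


Pattern ^t anchors to start of word. Check which words begin with 't':
  'run' -> no
  'dig' -> no
  'sun' -> no
  'cot' -> no
  'pot' -> no
  'dog' -> no
Matching words: []
Count: 0

0


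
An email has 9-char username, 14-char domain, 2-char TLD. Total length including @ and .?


An email address has format: username@domain.tld
Username length: 9
'@' character: 1
Domain length: 14
'.' character: 1
TLD length: 2
Total = 9 + 1 + 14 + 1 + 2 = 27

27


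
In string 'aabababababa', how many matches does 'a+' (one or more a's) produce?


Pattern 'a+' matches one or more consecutive a's.
String: 'aabababababa'
Scanning for runs of a:
  Match 1: 'aa' (length 2)
  Match 2: 'a' (length 1)
  Match 3: 'a' (length 1)
  Match 4: 'a' (length 1)
  Match 5: 'a' (length 1)
  Match 6: 'a' (length 1)
Total matches: 6

6


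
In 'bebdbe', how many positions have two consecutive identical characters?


Looking for consecutive identical characters in 'bebdbe':
  pos 0-1: 'b' vs 'e' -> different
  pos 1-2: 'e' vs 'b' -> different
  pos 2-3: 'b' vs 'd' -> different
  pos 3-4: 'd' vs 'b' -> different
  pos 4-5: 'b' vs 'e' -> different
Consecutive identical pairs: []
Count: 0

0


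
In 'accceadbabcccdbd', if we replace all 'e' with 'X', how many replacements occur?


re.sub('e', 'X', text) replaces every occurrence of 'e' with 'X'.
Text: 'accceadbabcccdbd'
Scanning for 'e':
  pos 4: 'e' -> replacement #1
Total replacements: 1

1


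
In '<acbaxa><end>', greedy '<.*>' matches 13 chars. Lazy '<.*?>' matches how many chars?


Greedy '<.*>' tries to match as MUCH as possible.
Lazy '<.*?>' tries to match as LITTLE as possible.

String: '<acbaxa><end>'
Greedy '<.*>' starts at first '<' and extends to the LAST '>': '<acbaxa><end>' (13 chars)
Lazy '<.*?>' starts at first '<' and stops at the FIRST '>': '<acbaxa>' (8 chars)

8


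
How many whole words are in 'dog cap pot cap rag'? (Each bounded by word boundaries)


Word boundaries (\b) mark the start/end of each word.
Text: 'dog cap pot cap rag'
Splitting by whitespace:
  Word 1: 'dog'
  Word 2: 'cap'
  Word 3: 'pot'
  Word 4: 'cap'
  Word 5: 'rag'
Total whole words: 5

5


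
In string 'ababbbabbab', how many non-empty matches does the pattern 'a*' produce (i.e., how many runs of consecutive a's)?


Pattern 'a*' matches zero or more a's. We want non-empty runs of consecutive a's.
String: 'ababbbabbab'
Walking through the string to find runs of a's:
  Run 1: positions 0-0 -> 'a'
  Run 2: positions 2-2 -> 'a'
  Run 3: positions 6-6 -> 'a'
  Run 4: positions 9-9 -> 'a'
Non-empty runs found: ['a', 'a', 'a', 'a']
Count: 4

4


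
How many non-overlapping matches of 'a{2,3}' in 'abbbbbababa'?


Pattern 'a{2,3}' matches between 2 and 3 consecutive a's (greedy).
String: 'abbbbbababa'
Finding runs of a's and applying greedy matching:
  Run at pos 0: 'a' (length 1)
  Run at pos 6: 'a' (length 1)
  Run at pos 8: 'a' (length 1)
  Run at pos 10: 'a' (length 1)
Matches: []
Count: 0

0


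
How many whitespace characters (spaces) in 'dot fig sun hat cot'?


\s matches whitespace characters (spaces, tabs, etc.).
Text: 'dot fig sun hat cot'
This text has 5 words separated by spaces.
Number of spaces = number of words - 1 = 5 - 1 = 4

4


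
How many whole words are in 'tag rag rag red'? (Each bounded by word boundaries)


Word boundaries (\b) mark the start/end of each word.
Text: 'tag rag rag red'
Splitting by whitespace:
  Word 1: 'tag'
  Word 2: 'rag'
  Word 3: 'rag'
  Word 4: 'red'
Total whole words: 4

4


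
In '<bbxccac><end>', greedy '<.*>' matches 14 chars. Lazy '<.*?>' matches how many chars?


Greedy '<.*>' tries to match as MUCH as possible.
Lazy '<.*?>' tries to match as LITTLE as possible.

String: '<bbxccac><end>'
Greedy '<.*>' starts at first '<' and extends to the LAST '>': '<bbxccac><end>' (14 chars)
Lazy '<.*?>' starts at first '<' and stops at the FIRST '>': '<bbxccac>' (9 chars)

9


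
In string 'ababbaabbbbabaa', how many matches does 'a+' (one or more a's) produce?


Pattern 'a+' matches one or more consecutive a's.
String: 'ababbaabbbbabaa'
Scanning for runs of a:
  Match 1: 'a' (length 1)
  Match 2: 'a' (length 1)
  Match 3: 'aa' (length 2)
  Match 4: 'a' (length 1)
  Match 5: 'aa' (length 2)
Total matches: 5

5


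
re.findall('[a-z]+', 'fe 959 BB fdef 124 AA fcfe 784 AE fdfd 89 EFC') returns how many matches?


Pattern '[a-z]+' finds one or more lowercase letters.
Text: 'fe 959 BB fdef 124 AA fcfe 784 AE fdfd 89 EFC'
Scanning for matches:
  Match 1: 'fe'
  Match 2: 'fdef'
  Match 3: 'fcfe'
  Match 4: 'fdfd'
Total matches: 4

4


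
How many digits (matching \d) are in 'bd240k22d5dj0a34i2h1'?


\d matches any digit 0-9.
Scanning 'bd240k22d5dj0a34i2h1':
  pos 2: '2' -> DIGIT
  pos 3: '4' -> DIGIT
  pos 4: '0' -> DIGIT
  pos 6: '2' -> DIGIT
  pos 7: '2' -> DIGIT
  pos 9: '5' -> DIGIT
  pos 12: '0' -> DIGIT
  pos 14: '3' -> DIGIT
  pos 15: '4' -> DIGIT
  pos 17: '2' -> DIGIT
  pos 19: '1' -> DIGIT
Digits found: ['2', '4', '0', '2', '2', '5', '0', '3', '4', '2', '1']
Total: 11

11


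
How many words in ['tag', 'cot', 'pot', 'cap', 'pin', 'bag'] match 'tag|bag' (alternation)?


Alternation 'tag|bag' matches either 'tag' or 'bag'.
Checking each word:
  'tag' -> MATCH
  'cot' -> no
  'pot' -> no
  'cap' -> no
  'pin' -> no
  'bag' -> MATCH
Matches: ['tag', 'bag']
Count: 2

2


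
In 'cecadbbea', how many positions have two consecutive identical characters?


Looking for consecutive identical characters in 'cecadbbea':
  pos 0-1: 'c' vs 'e' -> different
  pos 1-2: 'e' vs 'c' -> different
  pos 2-3: 'c' vs 'a' -> different
  pos 3-4: 'a' vs 'd' -> different
  pos 4-5: 'd' vs 'b' -> different
  pos 5-6: 'b' vs 'b' -> MATCH ('bb')
  pos 6-7: 'b' vs 'e' -> different
  pos 7-8: 'e' vs 'a' -> different
Consecutive identical pairs: ['bb']
Count: 1

1


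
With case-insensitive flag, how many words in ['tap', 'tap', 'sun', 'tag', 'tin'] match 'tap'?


Case-insensitive matching: compare each word's lowercase form to 'tap'.
  'tap' -> lower='tap' -> MATCH
  'tap' -> lower='tap' -> MATCH
  'sun' -> lower='sun' -> no
  'tag' -> lower='tag' -> no
  'tin' -> lower='tin' -> no
Matches: ['tap', 'tap']
Count: 2

2


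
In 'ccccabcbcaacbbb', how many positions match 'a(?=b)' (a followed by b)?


Lookahead 'a(?=b)' matches 'a' only when followed by 'b'.
String: 'ccccabcbcaacbbb'
Checking each position where char is 'a':
  pos 4: 'a' -> MATCH (next='b')
  pos 9: 'a' -> no (next='a')
  pos 10: 'a' -> no (next='c')
Matching positions: [4]
Count: 1

1


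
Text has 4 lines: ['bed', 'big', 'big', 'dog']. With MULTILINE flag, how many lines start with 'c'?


With MULTILINE flag, ^ matches the start of each line.
Lines: ['bed', 'big', 'big', 'dog']
Checking which lines start with 'c':
  Line 1: 'bed' -> no
  Line 2: 'big' -> no
  Line 3: 'big' -> no
  Line 4: 'dog' -> no
Matching lines: []
Count: 0

0


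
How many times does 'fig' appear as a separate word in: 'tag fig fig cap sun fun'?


Scanning each word for exact match 'fig':
  Word 1: 'tag' -> no
  Word 2: 'fig' -> MATCH
  Word 3: 'fig' -> MATCH
  Word 4: 'cap' -> no
  Word 5: 'sun' -> no
  Word 6: 'fun' -> no
Total matches: 2

2


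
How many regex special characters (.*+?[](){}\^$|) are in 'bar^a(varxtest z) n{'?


Regex special characters are: . * + ? [ ] ( ) { } \ ^ $ |
Scanning 'bar^a(varxtest z) n{':
  pos 3: '^' -> SPECIAL
  pos 5: '(' -> SPECIAL
  pos 16: ')' -> SPECIAL
  pos 19: '{' -> SPECIAL
Special chars found: ['^', '(', ')', '{']
Total: 4

4


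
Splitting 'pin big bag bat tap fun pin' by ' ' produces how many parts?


Splitting by ' ' breaks the string at each occurrence of the separator.
Text: 'pin big bag bat tap fun pin'
Parts after split:
  Part 1: 'pin'
  Part 2: 'big'
  Part 3: 'bag'
  Part 4: 'bat'
  Part 5: 'tap'
  Part 6: 'fun'
  Part 7: 'pin'
Total parts: 7

7


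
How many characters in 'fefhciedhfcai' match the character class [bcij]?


Character class [bcij] matches any of: {b, c, i, j}
Scanning string 'fefhciedhfcai' character by character:
  pos 0: 'f' -> no
  pos 1: 'e' -> no
  pos 2: 'f' -> no
  pos 3: 'h' -> no
  pos 4: 'c' -> MATCH
  pos 5: 'i' -> MATCH
  pos 6: 'e' -> no
  pos 7: 'd' -> no
  pos 8: 'h' -> no
  pos 9: 'f' -> no
  pos 10: 'c' -> MATCH
  pos 11: 'a' -> no
  pos 12: 'i' -> MATCH
Total matches: 4

4


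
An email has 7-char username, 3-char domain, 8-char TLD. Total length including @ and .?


An email address has format: username@domain.tld
Username length: 7
'@' character: 1
Domain length: 3
'.' character: 1
TLD length: 8
Total = 7 + 1 + 3 + 1 + 8 = 20

20


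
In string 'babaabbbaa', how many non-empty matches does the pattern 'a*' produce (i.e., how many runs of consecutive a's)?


Pattern 'a*' matches zero or more a's. We want non-empty runs of consecutive a's.
String: 'babaabbbaa'
Walking through the string to find runs of a's:
  Run 1: positions 1-1 -> 'a'
  Run 2: positions 3-4 -> 'aa'
  Run 3: positions 8-9 -> 'aa'
Non-empty runs found: ['a', 'aa', 'aa']
Count: 3

3


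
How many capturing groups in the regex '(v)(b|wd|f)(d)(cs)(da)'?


To count capturing groups, count each '(' that starts a group.
Pattern: '(v)(b|wd|f)(d)(cs)(da)'
Walking through the pattern:
  Position 0: '(' -> group #1
  Position 3: '(' -> group #2
  Position 11: '(' -> group #3
  Position 14: '(' -> group #4
  Position 18: '(' -> group #5
Total capturing groups: 5

5


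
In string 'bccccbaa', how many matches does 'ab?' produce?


Pattern 'ab?' matches 'a' optionally followed by 'b'.
String: 'bccccbaa'
Scanning left to right for 'a' then checking next char:
  Match 1: 'a' (a not followed by b)
  Match 2: 'a' (a not followed by b)
Total matches: 2

2


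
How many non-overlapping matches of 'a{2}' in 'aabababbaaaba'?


Pattern 'a{2}' matches exactly 2 consecutive a's (greedy, non-overlapping).
String: 'aabababbaaaba'
Scanning for runs of a's:
  Run at pos 0: 'aa' (length 2) -> 1 match(es)
  Run at pos 3: 'a' (length 1) -> 0 match(es)
  Run at pos 5: 'a' (length 1) -> 0 match(es)
  Run at pos 8: 'aaa' (length 3) -> 1 match(es)
  Run at pos 12: 'a' (length 1) -> 0 match(es)
Matches found: ['aa', 'aa']
Total: 2

2


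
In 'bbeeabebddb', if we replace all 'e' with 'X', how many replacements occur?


re.sub('e', 'X', text) replaces every occurrence of 'e' with 'X'.
Text: 'bbeeabebddb'
Scanning for 'e':
  pos 2: 'e' -> replacement #1
  pos 3: 'e' -> replacement #2
  pos 6: 'e' -> replacement #3
Total replacements: 3

3


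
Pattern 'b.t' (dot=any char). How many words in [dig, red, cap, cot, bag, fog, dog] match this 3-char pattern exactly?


Pattern 'b.t' means: starts with 'b', any single char, ends with 't'.
Checking each word (must be exactly 3 chars):
  'dig' (len=3): no
  'red' (len=3): no
  'cap' (len=3): no
  'cot' (len=3): no
  'bag' (len=3): no
  'fog' (len=3): no
  'dog' (len=3): no
Matching words: []
Total: 0

0


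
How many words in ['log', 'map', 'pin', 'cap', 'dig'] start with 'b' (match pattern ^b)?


Pattern ^b anchors to start of word. Check which words begin with 'b':
  'log' -> no
  'map' -> no
  'pin' -> no
  'cap' -> no
  'dig' -> no
Matching words: []
Count: 0

0


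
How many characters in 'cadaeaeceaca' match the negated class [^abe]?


Negated class [^abe] matches any char NOT in {a, b, e}
Scanning 'cadaeaeceaca':
  pos 0: 'c' -> MATCH
  pos 1: 'a' -> no (excluded)
  pos 2: 'd' -> MATCH
  pos 3: 'a' -> no (excluded)
  pos 4: 'e' -> no (excluded)
  pos 5: 'a' -> no (excluded)
  pos 6: 'e' -> no (excluded)
  pos 7: 'c' -> MATCH
  pos 8: 'e' -> no (excluded)
  pos 9: 'a' -> no (excluded)
  pos 10: 'c' -> MATCH
  pos 11: 'a' -> no (excluded)
Total matches: 4

4


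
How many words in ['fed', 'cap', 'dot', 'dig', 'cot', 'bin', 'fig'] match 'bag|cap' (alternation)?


Alternation 'bag|cap' matches either 'bag' or 'cap'.
Checking each word:
  'fed' -> no
  'cap' -> MATCH
  'dot' -> no
  'dig' -> no
  'cot' -> no
  'bin' -> no
  'fig' -> no
Matches: ['cap']
Count: 1

1


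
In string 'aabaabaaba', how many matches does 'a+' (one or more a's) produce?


Pattern 'a+' matches one or more consecutive a's.
String: 'aabaabaaba'
Scanning for runs of a:
  Match 1: 'aa' (length 2)
  Match 2: 'aa' (length 2)
  Match 3: 'aa' (length 2)
  Match 4: 'a' (length 1)
Total matches: 4

4


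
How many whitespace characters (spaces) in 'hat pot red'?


\s matches whitespace characters (spaces, tabs, etc.).
Text: 'hat pot red'
This text has 3 words separated by spaces.
Number of spaces = number of words - 1 = 3 - 1 = 2

2


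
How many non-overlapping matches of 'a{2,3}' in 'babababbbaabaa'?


Pattern 'a{2,3}' matches between 2 and 3 consecutive a's (greedy).
String: 'babababbbaabaa'
Finding runs of a's and applying greedy matching:
  Run at pos 1: 'a' (length 1)
  Run at pos 3: 'a' (length 1)
  Run at pos 5: 'a' (length 1)
  Run at pos 9: 'aa' (length 2)
  Run at pos 12: 'aa' (length 2)
Matches: ['aa', 'aa']
Count: 2

2


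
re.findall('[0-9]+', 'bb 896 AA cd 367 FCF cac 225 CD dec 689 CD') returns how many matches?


Pattern '[0-9]+' finds one or more digits.
Text: 'bb 896 AA cd 367 FCF cac 225 CD dec 689 CD'
Scanning for matches:
  Match 1: '896'
  Match 2: '367'
  Match 3: '225'
  Match 4: '689'
Total matches: 4

4


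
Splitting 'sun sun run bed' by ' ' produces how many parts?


Splitting by ' ' breaks the string at each occurrence of the separator.
Text: 'sun sun run bed'
Parts after split:
  Part 1: 'sun'
  Part 2: 'sun'
  Part 3: 'run'
  Part 4: 'bed'
Total parts: 4

4


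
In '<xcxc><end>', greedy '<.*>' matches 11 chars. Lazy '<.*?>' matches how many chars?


Greedy '<.*>' tries to match as MUCH as possible.
Lazy '<.*?>' tries to match as LITTLE as possible.

String: '<xcxc><end>'
Greedy '<.*>' starts at first '<' and extends to the LAST '>': '<xcxc><end>' (11 chars)
Lazy '<.*?>' starts at first '<' and stops at the FIRST '>': '<xcxc>' (6 chars)

6


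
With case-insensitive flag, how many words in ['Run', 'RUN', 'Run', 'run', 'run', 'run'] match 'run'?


Case-insensitive matching: compare each word's lowercase form to 'run'.
  'Run' -> lower='run' -> MATCH
  'RUN' -> lower='run' -> MATCH
  'Run' -> lower='run' -> MATCH
  'run' -> lower='run' -> MATCH
  'run' -> lower='run' -> MATCH
  'run' -> lower='run' -> MATCH
Matches: ['Run', 'RUN', 'Run', 'run', 'run', 'run']
Count: 6

6


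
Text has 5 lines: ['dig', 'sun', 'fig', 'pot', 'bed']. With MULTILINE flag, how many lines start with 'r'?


With MULTILINE flag, ^ matches the start of each line.
Lines: ['dig', 'sun', 'fig', 'pot', 'bed']
Checking which lines start with 'r':
  Line 1: 'dig' -> no
  Line 2: 'sun' -> no
  Line 3: 'fig' -> no
  Line 4: 'pot' -> no
  Line 5: 'bed' -> no
Matching lines: []
Count: 0

0


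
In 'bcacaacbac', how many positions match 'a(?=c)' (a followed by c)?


Lookahead 'a(?=c)' matches 'a' only when followed by 'c'.
String: 'bcacaacbac'
Checking each position where char is 'a':
  pos 2: 'a' -> MATCH (next='c')
  pos 4: 'a' -> no (next='a')
  pos 5: 'a' -> MATCH (next='c')
  pos 8: 'a' -> MATCH (next='c')
Matching positions: [2, 5, 8]
Count: 3

3


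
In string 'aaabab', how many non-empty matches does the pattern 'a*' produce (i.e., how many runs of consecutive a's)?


Pattern 'a*' matches zero or more a's. We want non-empty runs of consecutive a's.
String: 'aaabab'
Walking through the string to find runs of a's:
  Run 1: positions 0-2 -> 'aaa'
  Run 2: positions 4-4 -> 'a'
Non-empty runs found: ['aaa', 'a']
Count: 2

2


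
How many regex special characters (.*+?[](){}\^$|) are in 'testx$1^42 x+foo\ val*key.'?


Regex special characters are: . * + ? [ ] ( ) { } \ ^ $ |
Scanning 'testx$1^42 x+foo\ val*key.':
  pos 5: '$' -> SPECIAL
  pos 7: '^' -> SPECIAL
  pos 12: '+' -> SPECIAL
  pos 16: '\' -> SPECIAL
  pos 21: '*' -> SPECIAL
  pos 25: '.' -> SPECIAL
Special chars found: ['$', '^', '+', '\\', '*', '.']
Total: 6

6


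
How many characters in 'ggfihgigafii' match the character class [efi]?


Character class [efi] matches any of: {e, f, i}
Scanning string 'ggfihgigafii' character by character:
  pos 0: 'g' -> no
  pos 1: 'g' -> no
  pos 2: 'f' -> MATCH
  pos 3: 'i' -> MATCH
  pos 4: 'h' -> no
  pos 5: 'g' -> no
  pos 6: 'i' -> MATCH
  pos 7: 'g' -> no
  pos 8: 'a' -> no
  pos 9: 'f' -> MATCH
  pos 10: 'i' -> MATCH
  pos 11: 'i' -> MATCH
Total matches: 6

6


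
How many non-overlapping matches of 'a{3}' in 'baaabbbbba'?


Pattern 'a{3}' matches exactly 3 consecutive a's (greedy, non-overlapping).
String: 'baaabbbbba'
Scanning for runs of a's:
  Run at pos 1: 'aaa' (length 3) -> 1 match(es)
  Run at pos 9: 'a' (length 1) -> 0 match(es)
Matches found: ['aaa']
Total: 1

1


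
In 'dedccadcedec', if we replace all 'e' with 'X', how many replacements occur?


re.sub('e', 'X', text) replaces every occurrence of 'e' with 'X'.
Text: 'dedccadcedec'
Scanning for 'e':
  pos 1: 'e' -> replacement #1
  pos 8: 'e' -> replacement #2
  pos 10: 'e' -> replacement #3
Total replacements: 3

3


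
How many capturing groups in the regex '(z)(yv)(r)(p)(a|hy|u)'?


To count capturing groups, count each '(' that starts a group.
Pattern: '(z)(yv)(r)(p)(a|hy|u)'
Walking through the pattern:
  Position 0: '(' -> group #1
  Position 3: '(' -> group #2
  Position 7: '(' -> group #3
  Position 10: '(' -> group #4
  Position 13: '(' -> group #5
Total capturing groups: 5

5


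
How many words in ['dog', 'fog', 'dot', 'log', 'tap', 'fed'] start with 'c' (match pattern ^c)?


Pattern ^c anchors to start of word. Check which words begin with 'c':
  'dog' -> no
  'fog' -> no
  'dot' -> no
  'log' -> no
  'tap' -> no
  'fed' -> no
Matching words: []
Count: 0

0


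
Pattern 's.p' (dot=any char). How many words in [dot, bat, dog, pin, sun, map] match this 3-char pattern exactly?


Pattern 's.p' means: starts with 's', any single char, ends with 'p'.
Checking each word (must be exactly 3 chars):
  'dot' (len=3): no
  'bat' (len=3): no
  'dog' (len=3): no
  'pin' (len=3): no
  'sun' (len=3): no
  'map' (len=3): no
Matching words: []
Total: 0

0


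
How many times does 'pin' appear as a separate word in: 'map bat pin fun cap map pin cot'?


Scanning each word for exact match 'pin':
  Word 1: 'map' -> no
  Word 2: 'bat' -> no
  Word 3: 'pin' -> MATCH
  Word 4: 'fun' -> no
  Word 5: 'cap' -> no
  Word 6: 'map' -> no
  Word 7: 'pin' -> MATCH
  Word 8: 'cot' -> no
Total matches: 2

2


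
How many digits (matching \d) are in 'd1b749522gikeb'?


\d matches any digit 0-9.
Scanning 'd1b749522gikeb':
  pos 1: '1' -> DIGIT
  pos 3: '7' -> DIGIT
  pos 4: '4' -> DIGIT
  pos 5: '9' -> DIGIT
  pos 6: '5' -> DIGIT
  pos 7: '2' -> DIGIT
  pos 8: '2' -> DIGIT
Digits found: ['1', '7', '4', '9', '5', '2', '2']
Total: 7

7


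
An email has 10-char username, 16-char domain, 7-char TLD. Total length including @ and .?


An email address has format: username@domain.tld
Username length: 10
'@' character: 1
Domain length: 16
'.' character: 1
TLD length: 7
Total = 10 + 1 + 16 + 1 + 7 = 35

35


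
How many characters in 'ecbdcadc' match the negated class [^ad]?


Negated class [^ad] matches any char NOT in {a, d}
Scanning 'ecbdcadc':
  pos 0: 'e' -> MATCH
  pos 1: 'c' -> MATCH
  pos 2: 'b' -> MATCH
  pos 3: 'd' -> no (excluded)
  pos 4: 'c' -> MATCH
  pos 5: 'a' -> no (excluded)
  pos 6: 'd' -> no (excluded)
  pos 7: 'c' -> MATCH
Total matches: 5

5


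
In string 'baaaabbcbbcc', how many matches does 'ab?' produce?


Pattern 'ab?' matches 'a' optionally followed by 'b'.
String: 'baaaabbcbbcc'
Scanning left to right for 'a' then checking next char:
  Match 1: 'a' (a not followed by b)
  Match 2: 'a' (a not followed by b)
  Match 3: 'a' (a not followed by b)
  Match 4: 'ab' (a followed by b)
Total matches: 4

4


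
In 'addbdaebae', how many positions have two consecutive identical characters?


Looking for consecutive identical characters in 'addbdaebae':
  pos 0-1: 'a' vs 'd' -> different
  pos 1-2: 'd' vs 'd' -> MATCH ('dd')
  pos 2-3: 'd' vs 'b' -> different
  pos 3-4: 'b' vs 'd' -> different
  pos 4-5: 'd' vs 'a' -> different
  pos 5-6: 'a' vs 'e' -> different
  pos 6-7: 'e' vs 'b' -> different
  pos 7-8: 'b' vs 'a' -> different
  pos 8-9: 'a' vs 'e' -> different
Consecutive identical pairs: ['dd']
Count: 1

1


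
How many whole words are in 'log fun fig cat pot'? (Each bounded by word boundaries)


Word boundaries (\b) mark the start/end of each word.
Text: 'log fun fig cat pot'
Splitting by whitespace:
  Word 1: 'log'
  Word 2: 'fun'
  Word 3: 'fig'
  Word 4: 'cat'
  Word 5: 'pot'
Total whole words: 5

5


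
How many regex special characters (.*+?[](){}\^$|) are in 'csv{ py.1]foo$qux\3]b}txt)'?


Regex special characters are: . * + ? [ ] ( ) { } \ ^ $ |
Scanning 'csv{ py.1]foo$qux\3]b}txt)':
  pos 3: '{' -> SPECIAL
  pos 7: '.' -> SPECIAL
  pos 9: ']' -> SPECIAL
  pos 13: '$' -> SPECIAL
  pos 17: '\' -> SPECIAL
  pos 19: ']' -> SPECIAL
  pos 21: '}' -> SPECIAL
  pos 25: ')' -> SPECIAL
Special chars found: ['{', '.', ']', '$', '\\', ']', '}', ')']
Total: 8

8


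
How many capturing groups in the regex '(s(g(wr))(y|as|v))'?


To count capturing groups, count each '(' that starts a group.
Pattern: '(s(g(wr))(y|as|v))'
Walking through the pattern:
  Position 0: '(' -> group #1
  Position 2: '(' -> group #2
  Position 4: '(' -> group #3
  Position 9: '(' -> group #4
Total capturing groups: 4

4


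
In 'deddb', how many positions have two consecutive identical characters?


Looking for consecutive identical characters in 'deddb':
  pos 0-1: 'd' vs 'e' -> different
  pos 1-2: 'e' vs 'd' -> different
  pos 2-3: 'd' vs 'd' -> MATCH ('dd')
  pos 3-4: 'd' vs 'b' -> different
Consecutive identical pairs: ['dd']
Count: 1

1


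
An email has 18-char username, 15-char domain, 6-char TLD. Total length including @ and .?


An email address has format: username@domain.tld
Username length: 18
'@' character: 1
Domain length: 15
'.' character: 1
TLD length: 6
Total = 18 + 1 + 15 + 1 + 6 = 41

41


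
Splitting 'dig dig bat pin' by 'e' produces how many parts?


Splitting by 'e' breaks the string at each occurrence of the separator.
Text: 'dig dig bat pin'
Parts after split:
  Part 1: 'dig dig bat pin'
Total parts: 1

1


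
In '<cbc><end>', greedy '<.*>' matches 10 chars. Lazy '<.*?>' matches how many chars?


Greedy '<.*>' tries to match as MUCH as possible.
Lazy '<.*?>' tries to match as LITTLE as possible.

String: '<cbc><end>'
Greedy '<.*>' starts at first '<' and extends to the LAST '>': '<cbc><end>' (10 chars)
Lazy '<.*?>' starts at first '<' and stops at the FIRST '>': '<cbc>' (5 chars)

5


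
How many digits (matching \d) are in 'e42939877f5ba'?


\d matches any digit 0-9.
Scanning 'e42939877f5ba':
  pos 1: '4' -> DIGIT
  pos 2: '2' -> DIGIT
  pos 3: '9' -> DIGIT
  pos 4: '3' -> DIGIT
  pos 5: '9' -> DIGIT
  pos 6: '8' -> DIGIT
  pos 7: '7' -> DIGIT
  pos 8: '7' -> DIGIT
  pos 10: '5' -> DIGIT
Digits found: ['4', '2', '9', '3', '9', '8', '7', '7', '5']
Total: 9

9


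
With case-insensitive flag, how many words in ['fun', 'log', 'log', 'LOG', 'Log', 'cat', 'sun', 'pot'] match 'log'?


Case-insensitive matching: compare each word's lowercase form to 'log'.
  'fun' -> lower='fun' -> no
  'log' -> lower='log' -> MATCH
  'log' -> lower='log' -> MATCH
  'LOG' -> lower='log' -> MATCH
  'Log' -> lower='log' -> MATCH
  'cat' -> lower='cat' -> no
  'sun' -> lower='sun' -> no
  'pot' -> lower='pot' -> no
Matches: ['log', 'log', 'LOG', 'Log']
Count: 4

4


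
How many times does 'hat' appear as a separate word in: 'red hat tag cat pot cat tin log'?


Scanning each word for exact match 'hat':
  Word 1: 'red' -> no
  Word 2: 'hat' -> MATCH
  Word 3: 'tag' -> no
  Word 4: 'cat' -> no
  Word 5: 'pot' -> no
  Word 6: 'cat' -> no
  Word 7: 'tin' -> no
  Word 8: 'log' -> no
Total matches: 1

1


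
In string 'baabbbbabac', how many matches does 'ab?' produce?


Pattern 'ab?' matches 'a' optionally followed by 'b'.
String: 'baabbbbabac'
Scanning left to right for 'a' then checking next char:
  Match 1: 'a' (a not followed by b)
  Match 2: 'ab' (a followed by b)
  Match 3: 'ab' (a followed by b)
  Match 4: 'a' (a not followed by b)
Total matches: 4

4


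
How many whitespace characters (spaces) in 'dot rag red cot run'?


\s matches whitespace characters (spaces, tabs, etc.).
Text: 'dot rag red cot run'
This text has 5 words separated by spaces.
Number of spaces = number of words - 1 = 5 - 1 = 4

4


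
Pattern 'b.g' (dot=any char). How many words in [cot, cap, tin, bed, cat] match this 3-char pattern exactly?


Pattern 'b.g' means: starts with 'b', any single char, ends with 'g'.
Checking each word (must be exactly 3 chars):
  'cot' (len=3): no
  'cap' (len=3): no
  'tin' (len=3): no
  'bed' (len=3): no
  'cat' (len=3): no
Matching words: []
Total: 0

0


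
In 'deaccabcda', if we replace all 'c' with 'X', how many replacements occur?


re.sub('c', 'X', text) replaces every occurrence of 'c' with 'X'.
Text: 'deaccabcda'
Scanning for 'c':
  pos 3: 'c' -> replacement #1
  pos 4: 'c' -> replacement #2
  pos 7: 'c' -> replacement #3
Total replacements: 3

3


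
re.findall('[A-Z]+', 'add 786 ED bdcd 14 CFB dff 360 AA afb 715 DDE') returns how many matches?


Pattern '[A-Z]+' finds one or more uppercase letters.
Text: 'add 786 ED bdcd 14 CFB dff 360 AA afb 715 DDE'
Scanning for matches:
  Match 1: 'ED'
  Match 2: 'CFB'
  Match 3: 'AA'
  Match 4: 'DDE'
Total matches: 4

4


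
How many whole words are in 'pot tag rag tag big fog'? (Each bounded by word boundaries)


Word boundaries (\b) mark the start/end of each word.
Text: 'pot tag rag tag big fog'
Splitting by whitespace:
  Word 1: 'pot'
  Word 2: 'tag'
  Word 3: 'rag'
  Word 4: 'tag'
  Word 5: 'big'
  Word 6: 'fog'
Total whole words: 6

6


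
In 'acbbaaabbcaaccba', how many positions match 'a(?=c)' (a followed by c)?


Lookahead 'a(?=c)' matches 'a' only when followed by 'c'.
String: 'acbbaaabbcaaccba'
Checking each position where char is 'a':
  pos 0: 'a' -> MATCH (next='c')
  pos 4: 'a' -> no (next='a')
  pos 5: 'a' -> no (next='a')
  pos 6: 'a' -> no (next='b')
  pos 10: 'a' -> no (next='a')
  pos 11: 'a' -> MATCH (next='c')
Matching positions: [0, 11]
Count: 2

2


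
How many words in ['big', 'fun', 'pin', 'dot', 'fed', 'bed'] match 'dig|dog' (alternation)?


Alternation 'dig|dog' matches either 'dig' or 'dog'.
Checking each word:
  'big' -> no
  'fun' -> no
  'pin' -> no
  'dot' -> no
  'fed' -> no
  'bed' -> no
Matches: []
Count: 0

0


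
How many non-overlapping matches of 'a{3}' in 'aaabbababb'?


Pattern 'a{3}' matches exactly 3 consecutive a's (greedy, non-overlapping).
String: 'aaabbababb'
Scanning for runs of a's:
  Run at pos 0: 'aaa' (length 3) -> 1 match(es)
  Run at pos 5: 'a' (length 1) -> 0 match(es)
  Run at pos 7: 'a' (length 1) -> 0 match(es)
Matches found: ['aaa']
Total: 1

1


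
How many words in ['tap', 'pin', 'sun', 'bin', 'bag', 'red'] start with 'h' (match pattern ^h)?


Pattern ^h anchors to start of word. Check which words begin with 'h':
  'tap' -> no
  'pin' -> no
  'sun' -> no
  'bin' -> no
  'bag' -> no
  'red' -> no
Matching words: []
Count: 0

0


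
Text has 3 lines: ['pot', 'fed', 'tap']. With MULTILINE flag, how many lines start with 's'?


With MULTILINE flag, ^ matches the start of each line.
Lines: ['pot', 'fed', 'tap']
Checking which lines start with 's':
  Line 1: 'pot' -> no
  Line 2: 'fed' -> no
  Line 3: 'tap' -> no
Matching lines: []
Count: 0

0


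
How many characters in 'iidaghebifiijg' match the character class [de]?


Character class [de] matches any of: {d, e}
Scanning string 'iidaghebifiijg' character by character:
  pos 0: 'i' -> no
  pos 1: 'i' -> no
  pos 2: 'd' -> MATCH
  pos 3: 'a' -> no
  pos 4: 'g' -> no
  pos 5: 'h' -> no
  pos 6: 'e' -> MATCH
  pos 7: 'b' -> no
  pos 8: 'i' -> no
  pos 9: 'f' -> no
  pos 10: 'i' -> no
  pos 11: 'i' -> no
  pos 12: 'j' -> no
  pos 13: 'g' -> no
Total matches: 2

2


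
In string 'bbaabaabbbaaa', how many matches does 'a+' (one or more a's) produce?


Pattern 'a+' matches one or more consecutive a's.
String: 'bbaabaabbbaaa'
Scanning for runs of a:
  Match 1: 'aa' (length 2)
  Match 2: 'aa' (length 2)
  Match 3: 'aaa' (length 3)
Total matches: 3

3


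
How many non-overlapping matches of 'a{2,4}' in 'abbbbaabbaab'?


Pattern 'a{2,4}' matches between 2 and 4 consecutive a's (greedy).
String: 'abbbbaabbaab'
Finding runs of a's and applying greedy matching:
  Run at pos 0: 'a' (length 1)
  Run at pos 5: 'aa' (length 2)
  Run at pos 9: 'aa' (length 2)
Matches: ['aa', 'aa']
Count: 2

2


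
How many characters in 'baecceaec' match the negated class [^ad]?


Negated class [^ad] matches any char NOT in {a, d}
Scanning 'baecceaec':
  pos 0: 'b' -> MATCH
  pos 1: 'a' -> no (excluded)
  pos 2: 'e' -> MATCH
  pos 3: 'c' -> MATCH
  pos 4: 'c' -> MATCH
  pos 5: 'e' -> MATCH
  pos 6: 'a' -> no (excluded)
  pos 7: 'e' -> MATCH
  pos 8: 'c' -> MATCH
Total matches: 7

7


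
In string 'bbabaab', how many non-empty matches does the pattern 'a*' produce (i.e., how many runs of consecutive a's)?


Pattern 'a*' matches zero or more a's. We want non-empty runs of consecutive a's.
String: 'bbabaab'
Walking through the string to find runs of a's:
  Run 1: positions 2-2 -> 'a'
  Run 2: positions 4-5 -> 'aa'
Non-empty runs found: ['a', 'aa']
Count: 2

2


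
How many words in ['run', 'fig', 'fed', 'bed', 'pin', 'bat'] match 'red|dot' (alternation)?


Alternation 'red|dot' matches either 'red' or 'dot'.
Checking each word:
  'run' -> no
  'fig' -> no
  'fed' -> no
  'bed' -> no
  'pin' -> no
  'bat' -> no
Matches: []
Count: 0

0


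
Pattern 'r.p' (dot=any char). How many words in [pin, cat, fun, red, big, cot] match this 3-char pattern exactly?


Pattern 'r.p' means: starts with 'r', any single char, ends with 'p'.
Checking each word (must be exactly 3 chars):
  'pin' (len=3): no
  'cat' (len=3): no
  'fun' (len=3): no
  'red' (len=3): no
  'big' (len=3): no
  'cot' (len=3): no
Matching words: []
Total: 0

0


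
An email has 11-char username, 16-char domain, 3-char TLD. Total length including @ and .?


An email address has format: username@domain.tld
Username length: 11
'@' character: 1
Domain length: 16
'.' character: 1
TLD length: 3
Total = 11 + 1 + 16 + 1 + 3 = 32

32


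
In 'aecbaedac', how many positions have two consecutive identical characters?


Looking for consecutive identical characters in 'aecbaedac':
  pos 0-1: 'a' vs 'e' -> different
  pos 1-2: 'e' vs 'c' -> different
  pos 2-3: 'c' vs 'b' -> different
  pos 3-4: 'b' vs 'a' -> different
  pos 4-5: 'a' vs 'e' -> different
  pos 5-6: 'e' vs 'd' -> different
  pos 6-7: 'd' vs 'a' -> different
  pos 7-8: 'a' vs 'c' -> different
Consecutive identical pairs: []
Count: 0

0


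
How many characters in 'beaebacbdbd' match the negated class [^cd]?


Negated class [^cd] matches any char NOT in {c, d}
Scanning 'beaebacbdbd':
  pos 0: 'b' -> MATCH
  pos 1: 'e' -> MATCH
  pos 2: 'a' -> MATCH
  pos 3: 'e' -> MATCH
  pos 4: 'b' -> MATCH
  pos 5: 'a' -> MATCH
  pos 6: 'c' -> no (excluded)
  pos 7: 'b' -> MATCH
  pos 8: 'd' -> no (excluded)
  pos 9: 'b' -> MATCH
  pos 10: 'd' -> no (excluded)
Total matches: 8

8


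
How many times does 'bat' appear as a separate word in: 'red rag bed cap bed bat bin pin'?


Scanning each word for exact match 'bat':
  Word 1: 'red' -> no
  Word 2: 'rag' -> no
  Word 3: 'bed' -> no
  Word 4: 'cap' -> no
  Word 5: 'bed' -> no
  Word 6: 'bat' -> MATCH
  Word 7: 'bin' -> no
  Word 8: 'pin' -> no
Total matches: 1

1


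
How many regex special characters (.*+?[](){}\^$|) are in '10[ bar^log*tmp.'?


Regex special characters are: . * + ? [ ] ( ) { } \ ^ $ |
Scanning '10[ bar^log*tmp.':
  pos 2: '[' -> SPECIAL
  pos 7: '^' -> SPECIAL
  pos 11: '*' -> SPECIAL
  pos 15: '.' -> SPECIAL
Special chars found: ['[', '^', '*', '.']
Total: 4

4


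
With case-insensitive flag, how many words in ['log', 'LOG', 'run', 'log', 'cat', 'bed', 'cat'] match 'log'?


Case-insensitive matching: compare each word's lowercase form to 'log'.
  'log' -> lower='log' -> MATCH
  'LOG' -> lower='log' -> MATCH
  'run' -> lower='run' -> no
  'log' -> lower='log' -> MATCH
  'cat' -> lower='cat' -> no
  'bed' -> lower='bed' -> no
  'cat' -> lower='cat' -> no
Matches: ['log', 'LOG', 'log']
Count: 3

3


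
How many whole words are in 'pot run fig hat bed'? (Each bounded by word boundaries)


Word boundaries (\b) mark the start/end of each word.
Text: 'pot run fig hat bed'
Splitting by whitespace:
  Word 1: 'pot'
  Word 2: 'run'
  Word 3: 'fig'
  Word 4: 'hat'
  Word 5: 'bed'
Total whole words: 5

5


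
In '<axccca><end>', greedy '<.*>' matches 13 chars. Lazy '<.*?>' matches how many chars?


Greedy '<.*>' tries to match as MUCH as possible.
Lazy '<.*?>' tries to match as LITTLE as possible.

String: '<axccca><end>'
Greedy '<.*>' starts at first '<' and extends to the LAST '>': '<axccca><end>' (13 chars)
Lazy '<.*?>' starts at first '<' and stops at the FIRST '>': '<axccca>' (8 chars)

8


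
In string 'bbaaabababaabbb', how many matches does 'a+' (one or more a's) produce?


Pattern 'a+' matches one or more consecutive a's.
String: 'bbaaabababaabbb'
Scanning for runs of a:
  Match 1: 'aaa' (length 3)
  Match 2: 'a' (length 1)
  Match 3: 'a' (length 1)
  Match 4: 'aa' (length 2)
Total matches: 4

4


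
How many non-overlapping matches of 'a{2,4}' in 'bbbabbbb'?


Pattern 'a{2,4}' matches between 2 and 4 consecutive a's (greedy).
String: 'bbbabbbb'
Finding runs of a's and applying greedy matching:
  Run at pos 3: 'a' (length 1)
Matches: []
Count: 0

0


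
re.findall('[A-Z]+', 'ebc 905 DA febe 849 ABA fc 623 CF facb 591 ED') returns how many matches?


Pattern '[A-Z]+' finds one or more uppercase letters.
Text: 'ebc 905 DA febe 849 ABA fc 623 CF facb 591 ED'
Scanning for matches:
  Match 1: 'DA'
  Match 2: 'ABA'
  Match 3: 'CF'
  Match 4: 'ED'
Total matches: 4

4


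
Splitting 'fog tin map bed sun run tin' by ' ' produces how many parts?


Splitting by ' ' breaks the string at each occurrence of the separator.
Text: 'fog tin map bed sun run tin'
Parts after split:
  Part 1: 'fog'
  Part 2: 'tin'
  Part 3: 'map'
  Part 4: 'bed'
  Part 5: 'sun'
  Part 6: 'run'
  Part 7: 'tin'
Total parts: 7

7


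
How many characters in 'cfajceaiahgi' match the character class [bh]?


Character class [bh] matches any of: {b, h}
Scanning string 'cfajceaiahgi' character by character:
  pos 0: 'c' -> no
  pos 1: 'f' -> no
  pos 2: 'a' -> no
  pos 3: 'j' -> no
  pos 4: 'c' -> no
  pos 5: 'e' -> no
  pos 6: 'a' -> no
  pos 7: 'i' -> no
  pos 8: 'a' -> no
  pos 9: 'h' -> MATCH
  pos 10: 'g' -> no
  pos 11: 'i' -> no
Total matches: 1

1


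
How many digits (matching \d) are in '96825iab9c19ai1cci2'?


\d matches any digit 0-9.
Scanning '96825iab9c19ai1cci2':
  pos 0: '9' -> DIGIT
  pos 1: '6' -> DIGIT
  pos 2: '8' -> DIGIT
  pos 3: '2' -> DIGIT
  pos 4: '5' -> DIGIT
  pos 8: '9' -> DIGIT
  pos 10: '1' -> DIGIT
  pos 11: '9' -> DIGIT
  pos 14: '1' -> DIGIT
  pos 18: '2' -> DIGIT
Digits found: ['9', '6', '8', '2', '5', '9', '1', '9', '1', '2']
Total: 10

10


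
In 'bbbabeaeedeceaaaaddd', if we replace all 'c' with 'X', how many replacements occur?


re.sub('c', 'X', text) replaces every occurrence of 'c' with 'X'.
Text: 'bbbabeaeedeceaaaaddd'
Scanning for 'c':
  pos 11: 'c' -> replacement #1
Total replacements: 1

1


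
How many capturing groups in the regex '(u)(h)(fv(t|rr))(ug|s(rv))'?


To count capturing groups, count each '(' that starts a group.
Pattern: '(u)(h)(fv(t|rr))(ug|s(rv))'
Walking through the pattern:
  Position 0: '(' -> group #1
  Position 3: '(' -> group #2
  Position 6: '(' -> group #3
  Position 9: '(' -> group #4
  Position 16: '(' -> group #5
  Position 21: '(' -> group #6
Total capturing groups: 6

6


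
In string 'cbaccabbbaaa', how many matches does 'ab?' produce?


Pattern 'ab?' matches 'a' optionally followed by 'b'.
String: 'cbaccabbbaaa'
Scanning left to right for 'a' then checking next char:
  Match 1: 'a' (a not followed by b)
  Match 2: 'ab' (a followed by b)
  Match 3: 'a' (a not followed by b)
  Match 4: 'a' (a not followed by b)
  Match 5: 'a' (a not followed by b)
Total matches: 5

5


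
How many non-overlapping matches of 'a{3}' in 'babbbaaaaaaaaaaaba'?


Pattern 'a{3}' matches exactly 3 consecutive a's (greedy, non-overlapping).
String: 'babbbaaaaaaaaaaaba'
Scanning for runs of a's:
  Run at pos 1: 'a' (length 1) -> 0 match(es)
  Run at pos 5: 'aaaaaaaaaaa' (length 11) -> 3 match(es)
  Run at pos 17: 'a' (length 1) -> 0 match(es)
Matches found: ['aaa', 'aaa', 'aaa']
Total: 3

3


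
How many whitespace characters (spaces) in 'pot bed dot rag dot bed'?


\s matches whitespace characters (spaces, tabs, etc.).
Text: 'pot bed dot rag dot bed'
This text has 6 words separated by spaces.
Number of spaces = number of words - 1 = 6 - 1 = 5

5


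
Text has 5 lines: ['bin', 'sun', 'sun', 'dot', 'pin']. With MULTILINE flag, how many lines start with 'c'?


With MULTILINE flag, ^ matches the start of each line.
Lines: ['bin', 'sun', 'sun', 'dot', 'pin']
Checking which lines start with 'c':
  Line 1: 'bin' -> no
  Line 2: 'sun' -> no
  Line 3: 'sun' -> no
  Line 4: 'dot' -> no
  Line 5: 'pin' -> no
Matching lines: []
Count: 0

0


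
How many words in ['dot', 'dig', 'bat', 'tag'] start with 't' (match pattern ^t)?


Pattern ^t anchors to start of word. Check which words begin with 't':
  'dot' -> no
  'dig' -> no
  'bat' -> no
  'tag' -> MATCH (starts with 't')
Matching words: ['tag']
Count: 1

1


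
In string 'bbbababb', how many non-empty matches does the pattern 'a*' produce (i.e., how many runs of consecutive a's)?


Pattern 'a*' matches zero or more a's. We want non-empty runs of consecutive a's.
String: 'bbbababb'
Walking through the string to find runs of a's:
  Run 1: positions 3-3 -> 'a'
  Run 2: positions 5-5 -> 'a'
Non-empty runs found: ['a', 'a']
Count: 2

2


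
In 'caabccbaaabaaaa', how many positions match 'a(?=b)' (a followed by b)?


Lookahead 'a(?=b)' matches 'a' only when followed by 'b'.
String: 'caabccbaaabaaaa'
Checking each position where char is 'a':
  pos 1: 'a' -> no (next='a')
  pos 2: 'a' -> MATCH (next='b')
  pos 7: 'a' -> no (next='a')
  pos 8: 'a' -> no (next='a')
  pos 9: 'a' -> MATCH (next='b')
  pos 11: 'a' -> no (next='a')
  pos 12: 'a' -> no (next='a')
  pos 13: 'a' -> no (next='a')
Matching positions: [2, 9]
Count: 2

2


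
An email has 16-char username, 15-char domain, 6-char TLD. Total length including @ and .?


An email address has format: username@domain.tld
Username length: 16
'@' character: 1
Domain length: 15
'.' character: 1
TLD length: 6
Total = 16 + 1 + 15 + 1 + 6 = 39

39


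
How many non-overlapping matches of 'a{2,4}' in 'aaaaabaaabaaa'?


Pattern 'a{2,4}' matches between 2 and 4 consecutive a's (greedy).
String: 'aaaaabaaabaaa'
Finding runs of a's and applying greedy matching:
  Run at pos 0: 'aaaaa' (length 5)
  Run at pos 6: 'aaa' (length 3)
  Run at pos 10: 'aaa' (length 3)
Matches: ['aaaa', 'aaa', 'aaa']
Count: 3

3


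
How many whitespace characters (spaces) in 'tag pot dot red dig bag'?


\s matches whitespace characters (spaces, tabs, etc.).
Text: 'tag pot dot red dig bag'
This text has 6 words separated by spaces.
Number of spaces = number of words - 1 = 6 - 1 = 5

5
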